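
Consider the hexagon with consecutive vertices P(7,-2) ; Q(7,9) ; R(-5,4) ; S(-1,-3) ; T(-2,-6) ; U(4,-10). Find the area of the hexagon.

P→Q: (7)(9) − (7)(-2) = 77
Q→R: (7)(4) − (-5)(9) = 73
R→S: (-5)(-3) − (-1)(4) = 19
S→T: (-1)(-6) − (-2)(-3) = 0
T→U: (-2)(-10) − (4)(-6) = 44
U→P: (4)(-2) − (7)(-10) = 62
Σ = 275
Area = |Σ|/2 = 137.5.

137.5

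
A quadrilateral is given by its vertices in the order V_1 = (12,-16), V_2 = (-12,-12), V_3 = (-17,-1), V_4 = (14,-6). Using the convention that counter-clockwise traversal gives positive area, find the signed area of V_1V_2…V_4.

-282

Apply the surveyor's formula: 2A = Σ (x_i·y_{i+1} − x_{i+1}·y_i), indices taken mod 4.
V_1→V_2: (12)(-12) − (-12)(-16) = -336
V_2→V_3: (-12)(-1) − (-17)(-12) = -192
V_3→V_4: (-17)(-6) − (14)(-1) = 116
V_4→V_1: (14)(-16) − (12)(-6) = -152
Σ = -564
Signed area = Σ/2 = -282 (negative ⇒ clockwise traversal).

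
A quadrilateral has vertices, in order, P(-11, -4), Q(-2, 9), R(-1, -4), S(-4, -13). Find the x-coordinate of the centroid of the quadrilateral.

-163/33

Apply the shoelace formula. First the cross-terms c_i = x_i·y_{i+1} − x_{i+1}·y_i:
  -107, 17, -3, -127  ⇒  2A = -220, A = -110.
Then Σ (x_i + x_{i+1})·c_i = 3260, so x̄ = 3260 / (6·(-110)) = -163/33.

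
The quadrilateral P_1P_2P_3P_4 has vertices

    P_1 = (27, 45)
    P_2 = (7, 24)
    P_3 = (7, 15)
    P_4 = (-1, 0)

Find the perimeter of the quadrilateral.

108

|P_1P_2| = √((-20)² + (-21)²) = √841 = 29
|P_2P_3| = √((0)² + (-9)²) = √81 = 9
|P_3P_4| = √((-8)² + (-15)²) = √289 = 17
|P_4P_1| = √((28)² + (45)²) = √2809 = 53
Perimeter = 29 + 9 + 17 + 53 = 108.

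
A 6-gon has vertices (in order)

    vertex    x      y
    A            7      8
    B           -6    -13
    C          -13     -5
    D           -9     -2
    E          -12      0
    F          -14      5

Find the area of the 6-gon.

Apply Gauss's area formula: 2A = Σ (x_i·y_{i+1} − x_{i+1}·y_i), indices taken mod 6.
A→B: (7)(-13) − (-6)(8) = -43
B→C: (-6)(-5) − (-13)(-13) = -139
C→D: (-13)(-2) − (-9)(-5) = -19
D→E: (-9)(0) − (-12)(-2) = -24
E→F: (-12)(5) − (-14)(0) = -60
F→A: (-14)(8) − (7)(5) = -147
Σ = -432
Area = |Σ|/2 = 216.

216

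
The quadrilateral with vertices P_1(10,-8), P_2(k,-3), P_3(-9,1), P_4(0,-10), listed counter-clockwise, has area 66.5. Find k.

Write out the shoelace sum; only the two edges meeting at P_2 involve k:
2·Area = [(10·(-3) − k·(-8)) + (k·1 − (-9)·(-3))] + 190
       = 9·k + 133 = 133
⇒ k = 0.

0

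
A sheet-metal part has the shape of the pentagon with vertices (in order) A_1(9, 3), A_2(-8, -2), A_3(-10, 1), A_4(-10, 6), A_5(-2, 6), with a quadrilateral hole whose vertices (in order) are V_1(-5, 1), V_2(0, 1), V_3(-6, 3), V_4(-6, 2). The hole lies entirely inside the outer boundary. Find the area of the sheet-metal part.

84.5

Outer boundary:
Σ = (6) + (-28) + (-50) + (-48) + (-60) = -180
Area = |Σ|/2 = 90.
Hole:
Σ = (-5) + (6) + (6) + (4) = 11
Area = |Σ|/2 = 5.5.
Net area = 90 − 5.5 = 84.5.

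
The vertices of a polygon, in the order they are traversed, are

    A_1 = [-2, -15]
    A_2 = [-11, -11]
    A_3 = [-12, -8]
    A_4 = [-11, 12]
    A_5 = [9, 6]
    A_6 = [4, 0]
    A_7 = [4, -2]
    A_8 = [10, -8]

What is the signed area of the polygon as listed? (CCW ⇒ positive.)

-401.5

Apply the surveyor's formula: 2A = Σ (x_i·y_{i+1} − x_{i+1}·y_i), indices taken mod 8.
Σ = (-143) + (-44) + (-232) + (-174) + (-24) + (-8) + (-12) + (-166) = -803
Signed area = Σ/2 = -401.5 (negative ⇒ clockwise traversal).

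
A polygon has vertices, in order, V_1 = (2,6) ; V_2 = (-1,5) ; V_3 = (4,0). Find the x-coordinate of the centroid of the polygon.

Apply the surveyor's formula. First the cross-terms c_i = x_i·y_{i+1} − x_{i+1}·y_i:
  16, -20, 24  ⇒  2A = 20, A = 10.
Then Σ (x_i + x_{i+1})·c_i = 100, so x̄ = 100 / (6·10) = 5/3.

5/3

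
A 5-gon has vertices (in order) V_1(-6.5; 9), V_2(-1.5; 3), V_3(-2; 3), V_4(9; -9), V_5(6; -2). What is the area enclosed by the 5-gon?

Σ = (-6) + (1.5) + (-9) + (36) + (41) = 63.5
Area = |Σ|/2 = 31.75.

31.75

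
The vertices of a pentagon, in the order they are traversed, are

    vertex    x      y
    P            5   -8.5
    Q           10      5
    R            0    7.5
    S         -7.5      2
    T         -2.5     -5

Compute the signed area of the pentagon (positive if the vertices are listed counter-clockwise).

Apply the shoelace formula: 2A = Σ (x_i·y_{i+1} − x_{i+1}·y_i), indices taken mod 5.
P→Q: (5)(5) − (10)(-8.5) = 110
Q→R: (10)(7.5) − (0)(5) = 75
R→S: (0)(2) − (-7.5)(7.5) = 56.25
S→T: (-7.5)(-5) − (-2.5)(2) = 42.5
T→P: (-2.5)(-8.5) − (5)(-5) = 46.25
Σ = 330
Signed area = Σ/2 = 165 (positive ⇒ counter-clockwise traversal).

165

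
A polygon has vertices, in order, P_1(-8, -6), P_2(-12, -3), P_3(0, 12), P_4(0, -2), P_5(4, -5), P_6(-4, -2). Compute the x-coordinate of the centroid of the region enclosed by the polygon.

-656/153

Apply Gauss's area formula. First the cross-terms c_i = x_i·y_{i+1} − x_{i+1}·y_i:
  -48, -144, 0, 8, -28, 8  ⇒  2A = -204, A = -102.
Then Σ (x_i + x_{i+1})·c_i = 2624, so x̄ = 2624 / (6·(-102)) = -656/153.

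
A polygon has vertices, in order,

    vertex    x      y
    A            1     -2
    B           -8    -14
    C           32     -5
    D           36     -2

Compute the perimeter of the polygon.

96

|AB| = √((-9)² + (-12)²) = √225 = 15
|BC| = √((40)² + (9)²) = √1681 = 41
|CD| = √((4)² + (3)²) = √25 = 5
|DA| = √((-35)² + (0)²) = √1225 = 35
Perimeter = 15 + 41 + 5 + 35 = 96.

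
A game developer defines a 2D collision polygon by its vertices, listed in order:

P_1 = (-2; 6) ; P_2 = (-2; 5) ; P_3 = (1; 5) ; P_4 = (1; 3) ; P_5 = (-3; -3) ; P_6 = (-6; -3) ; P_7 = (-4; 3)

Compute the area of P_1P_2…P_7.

33

Apply the shoelace (surveyor's) formula: 2A = Σ (x_i·y_{i+1} − x_{i+1}·y_i), indices taken mod 7.
Σ = (2) + (-15) + (-2) + (6) + (-9) + (-30) + (-18) = -66
Area = |Σ|/2 = 33.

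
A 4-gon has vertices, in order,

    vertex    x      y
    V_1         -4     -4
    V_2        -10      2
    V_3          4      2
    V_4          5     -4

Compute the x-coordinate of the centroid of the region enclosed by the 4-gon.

Apply Gauss's area formula. First the cross-terms c_i = x_i·y_{i+1} − x_{i+1}·y_i:
  -48, -28, -26, -36  ⇒  2A = -138, A = -69.
Then Σ (x_i + x_{i+1})·c_i = 570, so x̄ = 570 / (6·(-69)) = -95/69.

-95/69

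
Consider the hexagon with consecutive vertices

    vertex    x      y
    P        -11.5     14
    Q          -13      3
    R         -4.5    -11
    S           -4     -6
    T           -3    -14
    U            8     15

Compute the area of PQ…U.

Cross-terms: 147.5, 156.5, -17, 38, 67, 284.5  ⇒  Σ = 676.5
Area = |Σ|/2 = 338.25.

338.25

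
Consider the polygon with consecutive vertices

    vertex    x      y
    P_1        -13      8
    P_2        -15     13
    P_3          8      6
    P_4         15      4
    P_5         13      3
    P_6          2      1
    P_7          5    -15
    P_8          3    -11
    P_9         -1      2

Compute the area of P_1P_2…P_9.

166.5

Cross-terms: -49, -194, -58, -7, 7, -35, -10, -5, 18  ⇒  Σ = -333
Area = |Σ|/2 = 166.5.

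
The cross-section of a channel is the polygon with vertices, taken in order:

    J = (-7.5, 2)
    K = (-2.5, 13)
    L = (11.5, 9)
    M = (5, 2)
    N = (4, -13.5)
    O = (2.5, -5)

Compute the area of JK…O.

J→K: (-7.5)(13) − (-2.5)(2) = -92.5
K→L: (-2.5)(9) − (11.5)(13) = -172
L→M: (11.5)(2) − (5)(9) = -22
M→N: (5)(-13.5) − (4)(2) = -75.5
N→O: (4)(-5) − (2.5)(-13.5) = 13.75
O→J: (2.5)(2) − (-7.5)(-5) = -32.5
Σ = -380.75
Area = |Σ|/2 = 190.375.

190.375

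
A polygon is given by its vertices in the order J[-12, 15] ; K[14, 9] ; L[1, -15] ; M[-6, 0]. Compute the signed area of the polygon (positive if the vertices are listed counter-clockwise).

-358.5

Cross-terms: -318, -219, -90, -90  ⇒  Σ = -717
Signed area = Σ/2 = -358.5 (negative ⇒ clockwise traversal).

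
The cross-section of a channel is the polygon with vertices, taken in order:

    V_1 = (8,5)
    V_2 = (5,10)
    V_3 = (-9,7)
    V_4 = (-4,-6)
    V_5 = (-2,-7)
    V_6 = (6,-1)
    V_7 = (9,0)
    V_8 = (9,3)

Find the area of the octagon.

189.5

Σ = (55) + (125) + (82) + (16) + (44) + (9) + (27) + (21) = 379
Area = |Σ|/2 = 189.5.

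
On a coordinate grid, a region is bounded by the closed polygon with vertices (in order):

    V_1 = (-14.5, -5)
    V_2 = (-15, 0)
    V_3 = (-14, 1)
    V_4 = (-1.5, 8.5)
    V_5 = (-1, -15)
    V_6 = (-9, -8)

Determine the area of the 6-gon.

187.25

Apply Gauss's area formula: 2A = Σ (x_i·y_{i+1} − x_{i+1}·y_i), indices taken mod 6.
Σ = (-75) + (-15) + (-117.5) + (31) + (-127) + (-71) = -374.5
Area = |Σ|/2 = 187.25.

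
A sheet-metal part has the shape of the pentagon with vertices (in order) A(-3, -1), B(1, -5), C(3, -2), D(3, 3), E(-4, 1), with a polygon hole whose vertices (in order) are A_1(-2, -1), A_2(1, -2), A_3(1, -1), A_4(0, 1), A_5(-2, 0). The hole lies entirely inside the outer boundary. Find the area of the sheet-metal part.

Outer boundary:
Apply the shoelace (surveyor's) formula: 2A = Σ (x_i·y_{i+1} − x_{i+1}·y_i), indices taken mod 5.
Cross-terms: 16, 13, 15, 15, 7  ⇒  Σ = 66
Area = |Σ|/2 = 33.
Hole:
Σ = (5) + (1) + (1) + (2) + (2) = 11
Area = |Σ|/2 = 5.5.
Net area = 33 − 5.5 = 27.5.

27.5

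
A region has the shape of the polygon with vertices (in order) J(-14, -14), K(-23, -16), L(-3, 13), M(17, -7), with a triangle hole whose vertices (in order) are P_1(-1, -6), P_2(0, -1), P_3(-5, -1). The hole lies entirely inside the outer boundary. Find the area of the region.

Outer boundary:
Apply the shoelace formula: 2A = Σ (x_i·y_{i+1} − x_{i+1}·y_i), indices taken mod 4.
Σ = (-98) + (-347) + (-200) + (-336) = -981
Area = |Σ|/2 = 490.5.
Hole:
Σ = (1) + (-5) + (29) = 25
Area = |Σ|/2 = 12.5.
Net area = 490.5 − 12.5 = 478.

478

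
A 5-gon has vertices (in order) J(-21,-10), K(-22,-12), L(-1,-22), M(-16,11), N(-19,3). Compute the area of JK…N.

J→K: (-21)(-12) − (-22)(-10) = 32
K→L: (-22)(-22) − (-1)(-12) = 472
L→M: (-1)(11) − (-16)(-22) = -363
M→N: (-16)(3) − (-19)(11) = 161
N→J: (-19)(-10) − (-21)(3) = 253
Σ = 555
Area = |Σ|/2 = 277.5.

277.5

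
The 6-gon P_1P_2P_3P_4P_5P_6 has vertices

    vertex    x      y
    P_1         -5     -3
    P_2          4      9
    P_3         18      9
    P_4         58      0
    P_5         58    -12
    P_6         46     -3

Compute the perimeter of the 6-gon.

|P_1P_2| = √((9)² + (12)²) = √225 = 15
|P_2P_3| = √((14)² + (0)²) = √196 = 14
|P_3P_4| = √((40)² + (-9)²) = √1681 = 41
|P_4P_5| = √((0)² + (-12)²) = √144 = 12
|P_5P_6| = √((-12)² + (9)²) = √225 = 15
|P_6P_1| = √((-51)² + (0)²) = √2601 = 51
Perimeter = 15 + 14 + 41 + 12 + 15 + 51 = 148.

148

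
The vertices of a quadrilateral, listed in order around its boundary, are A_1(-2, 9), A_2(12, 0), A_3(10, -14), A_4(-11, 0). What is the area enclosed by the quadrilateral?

Apply the shoelace (surveyor's) formula: 2A = Σ (x_i·y_{i+1} − x_{i+1}·y_i), indices taken mod 4.
Σ = (-108) + (-168) + (-154) + (-99) = -529
Area = |Σ|/2 = 264.5.

264.5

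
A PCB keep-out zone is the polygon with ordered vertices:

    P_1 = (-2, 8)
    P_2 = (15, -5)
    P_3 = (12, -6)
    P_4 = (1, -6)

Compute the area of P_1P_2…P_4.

105

Σ = (-110) + (-30) + (-66) + (-4) = -210
Area = |Σ|/2 = 105.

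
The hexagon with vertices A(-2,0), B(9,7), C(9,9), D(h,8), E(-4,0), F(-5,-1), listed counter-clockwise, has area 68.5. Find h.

-3

The doubled signed area Σ (x_i y_{i+1} − x_{i+1} y_i) is linear in h.
With h=0 it equals 110; the coefficient of h is -9 (from the two edges through D).
So -9·h + 110 = 2·68.5 = 137 ⇒ h = -3.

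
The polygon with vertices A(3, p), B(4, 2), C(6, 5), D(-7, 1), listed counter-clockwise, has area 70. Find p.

-8

Write out the shoelace sum; only the two edges meeting at A involve p:
2·Area = [((-7)·p − 3·1) + (3·2 − 4·p)] + 49
       = -11·p + 52 = 140
⇒ p = -8.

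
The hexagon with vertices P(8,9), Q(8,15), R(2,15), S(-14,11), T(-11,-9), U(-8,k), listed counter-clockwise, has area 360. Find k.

The doubled signed area Σ (x_i y_{i+1} − x_{i+1} y_i) is linear in k.
With k=0 it equals 473; the coefficient of k is -19 (from the two edges through U).
So -19·k + 473 = 2·360 = 720 ⇒ k = -13.

-13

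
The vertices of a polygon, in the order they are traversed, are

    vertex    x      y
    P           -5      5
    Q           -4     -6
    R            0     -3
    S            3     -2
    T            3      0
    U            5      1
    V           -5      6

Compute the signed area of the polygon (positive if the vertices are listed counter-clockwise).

60

Cross-terms: 50, 12, 9, 6, 3, 35, 5  ⇒  Σ = 120
Signed area = Σ/2 = 60 (positive ⇒ counter-clockwise traversal).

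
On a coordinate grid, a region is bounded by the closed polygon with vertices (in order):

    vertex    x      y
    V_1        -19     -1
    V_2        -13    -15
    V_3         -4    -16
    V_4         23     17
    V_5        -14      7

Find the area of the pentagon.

633

Σ = (272) + (148) + (300) + (399) + (147) = 1266
Area = |Σ|/2 = 633.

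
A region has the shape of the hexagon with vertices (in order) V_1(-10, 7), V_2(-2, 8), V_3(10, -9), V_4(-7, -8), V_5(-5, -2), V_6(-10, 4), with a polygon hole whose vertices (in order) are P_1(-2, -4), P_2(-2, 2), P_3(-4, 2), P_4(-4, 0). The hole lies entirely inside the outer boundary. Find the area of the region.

Outer boundary:
Apply Gauss's area formula: 2A = Σ (x_i·y_{i+1} − x_{i+1}·y_i), indices taken mod 6.
Cross-terms: -66, -62, -143, -26, -40, -30  ⇒  Σ = -367
Area = |Σ|/2 = 183.5.
Hole:
Apply the shoelace formula: 2A = Σ (x_i·y_{i+1} − x_{i+1}·y_i), indices taken mod 4.
Cross-terms: -12, 4, 8, 16  ⇒  Σ = 16
Area = |Σ|/2 = 8.
Net area = 183.5 − 8 = 175.5.

175.5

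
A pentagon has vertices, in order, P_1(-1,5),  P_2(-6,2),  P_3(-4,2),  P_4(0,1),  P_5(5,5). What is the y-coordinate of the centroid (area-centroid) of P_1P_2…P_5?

Apply the shoelace formula. First the cross-terms c_i = x_i·y_{i+1} − x_{i+1}·y_i:
  28, -4, -4, -5, 30  ⇒  2A = 45, A = 22.5.
Then Σ (y_i + y_{i+1})·c_i = 438, so ȳ = 438 / (6·22.5) = 146/45.

146/45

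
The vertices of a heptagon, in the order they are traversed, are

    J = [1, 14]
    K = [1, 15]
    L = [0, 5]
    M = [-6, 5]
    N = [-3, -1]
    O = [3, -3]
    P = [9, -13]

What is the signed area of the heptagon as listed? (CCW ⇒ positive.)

98

Apply the shoelace formula: 2A = Σ (x_i·y_{i+1} − x_{i+1}·y_i), indices taken mod 7.
Σ = (1) + (5) + (30) + (21) + (12) + (-12) + (139) = 196
Signed area = Σ/2 = 98 (positive ⇒ counter-clockwise traversal).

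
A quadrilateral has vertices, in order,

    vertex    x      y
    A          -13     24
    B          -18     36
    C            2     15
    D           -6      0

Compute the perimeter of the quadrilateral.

84

|AB| = √((-5)² + (12)²) = √169 = 13
|BC| = √((20)² + (-21)²) = √841 = 29
|CD| = √((-8)² + (-15)²) = √289 = 17
|DA| = √((-7)² + (24)²) = √625 = 25
Perimeter = 13 + 29 + 17 + 25 = 84.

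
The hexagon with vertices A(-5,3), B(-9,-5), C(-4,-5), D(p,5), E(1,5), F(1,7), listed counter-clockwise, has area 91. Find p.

9

The doubled signed area Σ (x_i y_{i+1} − x_{i+1} y_i) is linear in p.
With p=0 it equals 92; the coefficient of p is 10 (from the two edges through D).
So 10·p + 92 = 2·91 = 182 ⇒ p = 9.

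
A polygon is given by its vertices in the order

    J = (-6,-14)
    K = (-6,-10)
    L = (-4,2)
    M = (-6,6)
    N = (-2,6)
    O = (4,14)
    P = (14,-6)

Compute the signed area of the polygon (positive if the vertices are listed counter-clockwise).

Apply the shoelace (surveyor's) formula: 2A = Σ (x_i·y_{i+1} − x_{i+1}·y_i), indices taken mod 7.
Cross-terms: -24, -52, -12, -24, -52, -220, -232  ⇒  Σ = -616
Signed area = Σ/2 = -308 (negative ⇒ clockwise traversal).

-308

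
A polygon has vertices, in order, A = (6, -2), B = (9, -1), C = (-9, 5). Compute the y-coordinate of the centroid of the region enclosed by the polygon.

2/3

Apply Gauss's area formula. First the cross-terms c_i = x_i·y_{i+1} − x_{i+1}·y_i:
  12, 36, -12  ⇒  2A = 36, A = 18.
Then Σ (y_i + y_{i+1})·c_i = 72, so ȳ = 72 / (6·18) = 2/3.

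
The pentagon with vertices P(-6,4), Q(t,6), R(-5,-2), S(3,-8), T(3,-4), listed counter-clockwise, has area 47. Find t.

-9

The doubled signed area Σ (x_i y_{i+1} − x_{i+1} y_i) is linear in t.
With t=0 it equals 40; the coefficient of t is -6 (from the two edges through Q).
So -6·t + 40 = 2·47 = 94 ⇒ t = -9.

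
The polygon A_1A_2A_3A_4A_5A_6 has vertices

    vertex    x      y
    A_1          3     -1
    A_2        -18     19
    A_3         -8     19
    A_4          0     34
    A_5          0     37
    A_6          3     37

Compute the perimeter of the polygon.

|A_1A_2| = √((-21)² + (20)²) = √841 = 29
|A_2A_3| = √((10)² + (0)²) = √100 = 10
|A_3A_4| = √((8)² + (15)²) = √289 = 17
|A_4A_5| = √((0)² + (3)²) = √9 = 3
|A_5A_6| = √((3)² + (0)²) = √9 = 3
|A_6A_1| = √((0)² + (-38)²) = √1444 = 38
Perimeter = 29 + 10 + 17 + 3 + 3 + 38 = 100.

100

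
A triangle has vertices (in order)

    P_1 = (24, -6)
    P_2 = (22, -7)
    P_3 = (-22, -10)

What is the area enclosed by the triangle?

Apply Gauss's area formula: 2A = Σ (x_i·y_{i+1} − x_{i+1}·y_i), indices taken mod 3.
Cross-terms: -36, -374, 372  ⇒  Σ = -38
Area = |Σ|/2 = 19.

19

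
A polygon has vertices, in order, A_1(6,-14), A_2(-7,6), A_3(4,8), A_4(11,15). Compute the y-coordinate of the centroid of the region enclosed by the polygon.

28/23

Apply the shoelace formula. First the cross-terms c_i = x_i·y_{i+1} − x_{i+1}·y_i:
  -62, -80, -28, -244  ⇒  2A = -414, A = -207.
Then Σ (y_i + y_{i+1})·c_i = -1512, so ȳ = -1512 / (6·(-207)) = 28/23.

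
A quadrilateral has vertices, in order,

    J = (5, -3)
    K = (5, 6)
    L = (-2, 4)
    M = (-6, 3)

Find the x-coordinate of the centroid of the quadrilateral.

Apply Gauss's area formula. First the cross-terms c_i = x_i·y_{i+1} − x_{i+1}·y_i:
  45, 32, 18, 3  ⇒  2A = 98, A = 49.
Then Σ (x_i + x_{i+1})·c_i = 399, so x̄ = 399 / (6·49) = 19/14.

19/14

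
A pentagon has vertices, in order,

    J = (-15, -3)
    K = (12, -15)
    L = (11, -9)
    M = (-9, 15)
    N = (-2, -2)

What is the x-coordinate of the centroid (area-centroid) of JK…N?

Apply the shoelace formula. First the cross-terms c_i = x_i·y_{i+1} − x_{i+1}·y_i:
  261, 57, 84, 48, -24  ⇒  2A = 426, A = 213.
Then Σ (x_i + x_{i+1})·c_i = 576, so x̄ = 576 / (6·213) = 32/71.

32/71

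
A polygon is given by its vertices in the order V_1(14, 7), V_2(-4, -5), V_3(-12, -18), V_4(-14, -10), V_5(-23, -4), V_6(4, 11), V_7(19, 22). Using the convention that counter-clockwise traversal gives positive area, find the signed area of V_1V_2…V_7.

Apply the shoelace (surveyor's) formula: 2A = Σ (x_i·y_{i+1} − x_{i+1}·y_i), indices taken mod 7.
V_1→V_2: (14)(-5) − (-4)(7) = -42
V_2→V_3: (-4)(-18) − (-12)(-5) = 12
V_3→V_4: (-12)(-10) − (-14)(-18) = -132
V_4→V_5: (-14)(-4) − (-23)(-10) = -174
V_5→V_6: (-23)(11) − (4)(-4) = -237
V_6→V_7: (4)(22) − (19)(11) = -121
V_7→V_1: (19)(7) − (14)(22) = -175
Σ = -869
Signed area = Σ/2 = -434.5 (negative ⇒ clockwise traversal).

-434.5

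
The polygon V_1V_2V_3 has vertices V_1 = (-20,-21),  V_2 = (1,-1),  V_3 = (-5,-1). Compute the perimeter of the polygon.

|V_1V_2| = √((21)² + (20)²) = √841 = 29
|V_2V_3| = √((-6)² + (0)²) = √36 = 6
|V_3V_1| = √((-15)² + (-20)²) = √625 = 25
Perimeter = 29 + 6 + 25 = 60.

60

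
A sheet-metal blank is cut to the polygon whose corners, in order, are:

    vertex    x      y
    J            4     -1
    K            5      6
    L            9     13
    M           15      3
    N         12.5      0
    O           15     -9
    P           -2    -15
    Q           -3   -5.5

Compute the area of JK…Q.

265

Apply Gauss's area formula: 2A = Σ (x_i·y_{i+1} − x_{i+1}·y_i), indices taken mod 8.
Σ = (29) + (11) + (-168) + (-37.5) + (-112.5) + (-243) + (-34) + (25) = -530
Area = |Σ|/2 = 265.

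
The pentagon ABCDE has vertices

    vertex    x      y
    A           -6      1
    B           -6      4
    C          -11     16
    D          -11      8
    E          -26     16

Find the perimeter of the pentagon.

|AB| = √((0)² + (3)²) = √9 = 3
|BC| = √((-5)² + (12)²) = √169 = 13
|CD| = √((0)² + (-8)²) = √64 = 8
|DE| = √((-15)² + (8)²) = √289 = 17
|EA| = √((20)² + (-15)²) = √625 = 25
Perimeter = 3 + 13 + 8 + 17 + 25 = 66.

66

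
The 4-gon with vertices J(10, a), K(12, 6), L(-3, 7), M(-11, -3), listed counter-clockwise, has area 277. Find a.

-12

The doubled signed area Σ (x_i y_{i+1} − x_{i+1} y_i) is linear in a.
With a=0 it equals 278; the coefficient of a is -23 (from the two edges through J).
So -23·a + 278 = 2·277 = 554 ⇒ a = -12.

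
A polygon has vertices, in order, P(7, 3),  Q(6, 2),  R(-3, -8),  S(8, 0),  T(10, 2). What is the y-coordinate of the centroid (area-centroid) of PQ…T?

-1.12

Apply Gauss's area formula. First the cross-terms c_i = x_i·y_{i+1} − x_{i+1}·y_i:
  -4, -42, 64, 16, 16  ⇒  2A = 50, A = 25.
Then Σ (y_i + y_{i+1})·c_i = -168, so ȳ = -168 / (6·25) = -1.12.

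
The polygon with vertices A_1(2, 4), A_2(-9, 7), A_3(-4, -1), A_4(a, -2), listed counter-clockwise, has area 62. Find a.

The doubled signed area Σ (x_i y_{i+1} − x_{i+1} y_i) is linear in a.
With a=0 it equals 99; the coefficient of a is 5 (from the two edges through A_4).
So 5·a + 99 = 2·62 = 124 ⇒ a = 5.

5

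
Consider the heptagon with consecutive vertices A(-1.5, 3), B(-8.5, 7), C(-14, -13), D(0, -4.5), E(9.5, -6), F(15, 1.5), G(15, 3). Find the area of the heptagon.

Apply the shoelace formula: 2A = Σ (x_i·y_{i+1} − x_{i+1}·y_i), indices taken mod 7.
A→B: (-1.5)(7) − (-8.5)(3) = 15
B→C: (-8.5)(-13) − (-14)(7) = 208.5
C→D: (-14)(-4.5) − (0)(-13) = 63
D→E: (0)(-6) − (9.5)(-4.5) = 42.75
E→F: (9.5)(1.5) − (15)(-6) = 104.25
F→G: (15)(3) − (15)(1.5) = 22.5
G→A: (15)(3) − (-1.5)(3) = 49.5
Σ = 505.5
Area = |Σ|/2 = 252.75.

252.75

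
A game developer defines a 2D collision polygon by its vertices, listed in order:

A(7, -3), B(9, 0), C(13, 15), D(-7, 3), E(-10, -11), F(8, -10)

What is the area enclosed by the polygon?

Apply the shoelace formula: 2A = Σ (x_i·y_{i+1} − x_{i+1}·y_i), indices taken mod 6.
Σ = (27) + (135) + (144) + (107) + (188) + (46) = 647
Area = |Σ|/2 = 323.5.

323.5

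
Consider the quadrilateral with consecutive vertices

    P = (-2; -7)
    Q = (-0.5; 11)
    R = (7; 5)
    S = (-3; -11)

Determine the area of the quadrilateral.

84

Apply the shoelace (surveyor's) formula: 2A = Σ (x_i·y_{i+1} − x_{i+1}·y_i), indices taken mod 4.
Σ = (-25.5) + (-79.5) + (-62) + (-1) = -168
Area = |Σ|/2 = 84.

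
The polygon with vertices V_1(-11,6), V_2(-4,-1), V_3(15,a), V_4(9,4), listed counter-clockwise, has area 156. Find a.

-8

The doubled signed area Σ (x_i y_{i+1} − x_{i+1} y_i) is linear in a.
With a=0 it equals 208; the coefficient of a is -13 (from the two edges through V_3).
So -13·a + 208 = 2·156 = 312 ⇒ a = -8.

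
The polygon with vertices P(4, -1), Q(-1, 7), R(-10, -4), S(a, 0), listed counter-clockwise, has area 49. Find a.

The doubled signed area Σ (x_i y_{i+1} − x_{i+1} y_i) is linear in a.
With a=0 it equals 101; the coefficient of a is 3 (from the two edges through S).
So 3·a + 101 = 2·49 = 98 ⇒ a = -1.

-1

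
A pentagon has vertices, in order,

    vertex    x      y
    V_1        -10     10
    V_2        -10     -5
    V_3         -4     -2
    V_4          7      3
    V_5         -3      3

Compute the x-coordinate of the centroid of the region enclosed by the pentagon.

Apply Gauss's area formula. First the cross-terms c_i = x_i·y_{i+1} − x_{i+1}·y_i:
  150, 0, 2, 30, 0  ⇒  2A = 182, A = 91.
Then Σ (x_i + x_{i+1})·c_i = -2874, so x̄ = -2874 / (6·91) = -479/91.

-479/91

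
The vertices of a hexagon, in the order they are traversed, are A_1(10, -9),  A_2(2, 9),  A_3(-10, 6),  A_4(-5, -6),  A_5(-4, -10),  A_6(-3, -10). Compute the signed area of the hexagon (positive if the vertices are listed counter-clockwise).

Apply the surveyor's formula: 2A = Σ (x_i·y_{i+1} − x_{i+1}·y_i), indices taken mod 6.
Σ = (108) + (102) + (90) + (26) + (10) + (127) = 463
Signed area = Σ/2 = 231.5 (positive ⇒ counter-clockwise traversal).

231.5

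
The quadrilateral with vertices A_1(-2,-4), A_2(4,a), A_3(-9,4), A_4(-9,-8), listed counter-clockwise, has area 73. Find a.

Write out the shoelace sum; only the two edges meeting at A_2 involve a:
2·Area = [((-2)·a − 4·(-4)) + (4·4 − (-9)·a)] + 128
       = 7·a + 160 = 146
⇒ a = -2.

-2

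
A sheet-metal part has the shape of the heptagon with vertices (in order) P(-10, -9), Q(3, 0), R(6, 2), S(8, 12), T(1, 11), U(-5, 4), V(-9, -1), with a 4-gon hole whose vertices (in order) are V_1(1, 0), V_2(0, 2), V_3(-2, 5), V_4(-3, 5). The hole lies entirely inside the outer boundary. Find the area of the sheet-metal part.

Outer boundary:
Σ = (27) + (6) + (56) + (76) + (59) + (41) + (71) = 336
Area = |Σ|/2 = 168.
Hole:
Σ = (2) + (4) + (5) + (-5) = 6
Area = |Σ|/2 = 3.
Net area = 168 − 3 = 165.

165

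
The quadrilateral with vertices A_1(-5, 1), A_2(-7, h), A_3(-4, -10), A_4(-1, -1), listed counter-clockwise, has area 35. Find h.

The doubled signed area Σ (x_i y_{i+1} − x_{i+1} y_i) is linear in h.
With h=0 it equals 65; the coefficient of h is -1 (from the two edges through A_2).
So -1·h + 65 = 2·35 = 70 ⇒ h = -5.

-5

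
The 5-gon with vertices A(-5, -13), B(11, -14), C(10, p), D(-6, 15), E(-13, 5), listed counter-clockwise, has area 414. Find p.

Write out the shoelace sum; only the two edges meeting at C involve p:
2·Area = [(11·p − 10·(-14)) + (10·15 − (-6)·p)] + 572
       = 17·p + 862 = 828
⇒ p = -2.

-2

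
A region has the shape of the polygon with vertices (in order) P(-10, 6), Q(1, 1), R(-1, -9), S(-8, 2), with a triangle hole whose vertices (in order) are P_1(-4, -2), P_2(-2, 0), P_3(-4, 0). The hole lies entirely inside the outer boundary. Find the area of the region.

61

Outer boundary:
Apply the surveyor's formula: 2A = Σ (x_i·y_{i+1} − x_{i+1}·y_i), indices taken mod 4.
Σ = (-16) + (-8) + (-74) + (-28) = -126
Area = |Σ|/2 = 63.
Hole:
Apply the surveyor's formula: 2A = Σ (x_i·y_{i+1} − x_{i+1}·y_i), indices taken mod 3.
Cross-terms: -4, 0, 8  ⇒  Σ = 4
Area = |Σ|/2 = 2.
Net area = 63 − 2 = 61.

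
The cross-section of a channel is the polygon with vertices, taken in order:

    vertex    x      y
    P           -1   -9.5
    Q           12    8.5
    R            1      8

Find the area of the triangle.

Apply the shoelace formula: 2A = Σ (x_i·y_{i+1} − x_{i+1}·y_i), indices taken mod 3.
Σ = (105.5) + (87.5) + (-1.5) = 191.5
Area = |Σ|/2 = 95.75.

95.75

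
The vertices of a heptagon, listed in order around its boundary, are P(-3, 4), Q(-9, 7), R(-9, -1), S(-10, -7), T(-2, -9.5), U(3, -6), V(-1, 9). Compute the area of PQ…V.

152.75

Apply Gauss's area formula: 2A = Σ (x_i·y_{i+1} − x_{i+1}·y_i), indices taken mod 7.
Σ = (15) + (72) + (53) + (81) + (40.5) + (21) + (23) = 305.5
Area = |Σ|/2 = 152.75.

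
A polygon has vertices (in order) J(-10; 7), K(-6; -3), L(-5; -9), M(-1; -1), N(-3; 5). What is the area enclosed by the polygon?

Apply Gauss's area formula: 2A = Σ (x_i·y_{i+1} − x_{i+1}·y_i), indices taken mod 5.
Cross-terms: 72, 39, -4, -8, 29  ⇒  Σ = 128
Area = |Σ|/2 = 64.

64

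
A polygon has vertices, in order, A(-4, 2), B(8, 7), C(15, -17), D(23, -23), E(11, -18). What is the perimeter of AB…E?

86

|AB| = √((12)² + (5)²) = √169 = 13
|BC| = √((7)² + (-24)²) = √625 = 25
|CD| = √((8)² + (-6)²) = √100 = 10
|DE| = √((-12)² + (5)²) = √169 = 13
|EA| = √((-15)² + (20)²) = √625 = 25
Perimeter = 13 + 25 + 10 + 13 + 25 = 86.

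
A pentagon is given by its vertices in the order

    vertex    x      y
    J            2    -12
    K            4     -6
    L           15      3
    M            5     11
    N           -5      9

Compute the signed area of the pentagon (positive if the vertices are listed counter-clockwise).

215

Σ = (36) + (102) + (150) + (100) + (42) = 430
Signed area = Σ/2 = 215 (positive ⇒ counter-clockwise traversal).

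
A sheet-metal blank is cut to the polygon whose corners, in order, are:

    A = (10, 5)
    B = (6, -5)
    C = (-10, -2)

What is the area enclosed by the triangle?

86

Apply the shoelace formula: 2A = Σ (x_i·y_{i+1} − x_{i+1}·y_i), indices taken mod 3.
A→B: (10)(-5) − (6)(5) = -80
B→C: (6)(-2) − (-10)(-5) = -62
C→A: (-10)(5) − (10)(-2) = -30
Σ = -172
Area = |Σ|/2 = 86.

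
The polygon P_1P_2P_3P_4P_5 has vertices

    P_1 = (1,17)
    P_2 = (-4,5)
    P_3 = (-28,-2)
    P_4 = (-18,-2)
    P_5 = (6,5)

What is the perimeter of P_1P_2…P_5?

86

|P_1P_2| = √((-5)² + (-12)²) = √169 = 13
|P_2P_3| = √((-24)² + (-7)²) = √625 = 25
|P_3P_4| = √((10)² + (0)²) = √100 = 10
|P_4P_5| = √((24)² + (7)²) = √625 = 25
|P_5P_1| = √((-5)² + (12)²) = √169 = 13
Perimeter = 13 + 25 + 10 + 25 + 13 = 86.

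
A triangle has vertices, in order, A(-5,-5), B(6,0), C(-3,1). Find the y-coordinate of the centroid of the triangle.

Apply the surveyor's formula. First the cross-terms c_i = x_i·y_{i+1} − x_{i+1}·y_i:
  30, 6, 20  ⇒  2A = 56, A = 28.
Then Σ (y_i + y_{i+1})·c_i = -224, so ȳ = -224 / (6·28) = -4/3.

-4/3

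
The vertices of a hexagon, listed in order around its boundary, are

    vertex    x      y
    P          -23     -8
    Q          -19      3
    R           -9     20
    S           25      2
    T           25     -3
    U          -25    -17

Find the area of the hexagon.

Apply the surveyor's formula: 2A = Σ (x_i·y_{i+1} − x_{i+1}·y_i), indices taken mod 6.
Σ = (-221) + (-353) + (-518) + (-125) + (-500) + (-191) = -1908
Area = |Σ|/2 = 954.

954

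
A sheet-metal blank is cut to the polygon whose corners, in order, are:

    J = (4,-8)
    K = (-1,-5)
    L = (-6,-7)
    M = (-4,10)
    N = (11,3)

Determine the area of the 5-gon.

180.5

Apply the shoelace (surveyor's) formula: 2A = Σ (x_i·y_{i+1} − x_{i+1}·y_i), indices taken mod 5.
Σ = (-28) + (-23) + (-88) + (-122) + (-100) = -361
Area = |Σ|/2 = 180.5.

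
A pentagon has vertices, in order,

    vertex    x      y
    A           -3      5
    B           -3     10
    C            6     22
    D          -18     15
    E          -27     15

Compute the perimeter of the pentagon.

80

|AB| = √((0)² + (5)²) = √25 = 5
|BC| = √((9)² + (12)²) = √225 = 15
|CD| = √((-24)² + (-7)²) = √625 = 25
|DE| = √((-9)² + (0)²) = √81 = 9
|EA| = √((24)² + (-10)²) = √676 = 26
Perimeter = 5 + 15 + 25 + 9 + 26 = 80.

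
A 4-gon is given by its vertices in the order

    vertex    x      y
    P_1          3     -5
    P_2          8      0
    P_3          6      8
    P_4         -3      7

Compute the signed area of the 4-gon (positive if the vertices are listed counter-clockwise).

P_1→P_2: (3)(0) − (8)(-5) = 40
P_2→P_3: (8)(8) − (6)(0) = 64
P_3→P_4: (6)(7) − (-3)(8) = 66
P_4→P_1: (-3)(-5) − (3)(7) = -6
Σ = 164
Signed area = Σ/2 = 82 (positive ⇒ counter-clockwise traversal).

82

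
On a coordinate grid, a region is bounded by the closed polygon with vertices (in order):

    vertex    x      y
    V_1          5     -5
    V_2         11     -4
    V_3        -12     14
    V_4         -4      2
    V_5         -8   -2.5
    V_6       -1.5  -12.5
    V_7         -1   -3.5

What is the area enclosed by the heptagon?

Apply the shoelace formula: 2A = Σ (x_i·y_{i+1} − x_{i+1}·y_i), indices taken mod 7.
Σ = (35) + (106) + (32) + (26) + (96.25) + (-7.25) + (22.5) = 310.5
Area = |Σ|/2 = 155.25.

155.25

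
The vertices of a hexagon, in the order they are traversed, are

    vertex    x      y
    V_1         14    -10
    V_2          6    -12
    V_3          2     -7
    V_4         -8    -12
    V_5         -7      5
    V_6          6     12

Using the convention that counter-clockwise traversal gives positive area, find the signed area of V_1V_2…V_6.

Apply the shoelace formula: 2A = Σ (x_i·y_{i+1} − x_{i+1}·y_i), indices taken mod 6.
V_1→V_2: (14)(-12) − (6)(-10) = -108
V_2→V_3: (6)(-7) − (2)(-12) = -18
V_3→V_4: (2)(-12) − (-8)(-7) = -80
V_4→V_5: (-8)(5) − (-7)(-12) = -124
V_5→V_6: (-7)(12) − (6)(5) = -114
V_6→V_1: (6)(-10) − (14)(12) = -228
Σ = -672
Signed area = Σ/2 = -336 (negative ⇒ clockwise traversal).

-336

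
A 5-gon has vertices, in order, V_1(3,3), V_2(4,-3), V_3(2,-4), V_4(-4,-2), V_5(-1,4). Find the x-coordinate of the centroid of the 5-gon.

Apply the surveyor's formula. First the cross-terms c_i = x_i·y_{i+1} − x_{i+1}·y_i:
  -21, -10, -20, -18, -15  ⇒  2A = -84, A = -42.
Then Σ (x_i + x_{i+1})·c_i = -107, so x̄ = -107 / (6·(-42)) = 107/252.

107/252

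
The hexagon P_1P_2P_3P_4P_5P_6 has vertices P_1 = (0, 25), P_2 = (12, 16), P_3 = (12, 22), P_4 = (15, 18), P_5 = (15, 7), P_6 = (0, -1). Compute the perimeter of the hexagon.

80

|P_1P_2| = √((12)² + (-9)²) = √225 = 15
|P_2P_3| = √((0)² + (6)²) = √36 = 6
|P_3P_4| = √((3)² + (-4)²) = √25 = 5
|P_4P_5| = √((0)² + (-11)²) = √121 = 11
|P_5P_6| = √((-15)² + (-8)²) = √289 = 17
|P_6P_1| = √((0)² + (26)²) = √676 = 26
Perimeter = 15 + 6 + 5 + 11 + 17 + 26 = 80.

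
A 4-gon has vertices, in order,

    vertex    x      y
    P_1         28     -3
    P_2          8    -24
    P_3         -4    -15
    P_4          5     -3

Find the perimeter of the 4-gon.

|P_1P_2| = √((-20)² + (-21)²) = √841 = 29
|P_2P_3| = √((-12)² + (9)²) = √225 = 15
|P_3P_4| = √((9)² + (12)²) = √225 = 15
|P_4P_1| = √((23)² + (0)²) = √529 = 23
Perimeter = 29 + 15 + 15 + 23 = 82.

82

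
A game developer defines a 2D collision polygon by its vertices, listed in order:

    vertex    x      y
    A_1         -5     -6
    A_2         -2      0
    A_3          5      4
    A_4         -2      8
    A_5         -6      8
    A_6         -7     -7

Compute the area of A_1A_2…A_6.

Σ = (-12) + (-8) + (48) + (32) + (98) + (7) = 165
Area = |Σ|/2 = 82.5.

82.5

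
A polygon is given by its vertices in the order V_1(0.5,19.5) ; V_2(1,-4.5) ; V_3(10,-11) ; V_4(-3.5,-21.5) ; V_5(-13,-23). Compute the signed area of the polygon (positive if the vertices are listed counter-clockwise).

-341.125

Apply the surveyor's formula: 2A = Σ (x_i·y_{i+1} − x_{i+1}·y_i), indices taken mod 5.
V_1→V_2: (0.5)(-4.5) − (1)(19.5) = -21.75
V_2→V_3: (1)(-11) − (10)(-4.5) = 34
V_3→V_4: (10)(-21.5) − (-3.5)(-11) = -253.5
V_4→V_5: (-3.5)(-23) − (-13)(-21.5) = -199
V_5→V_1: (-13)(19.5) − (0.5)(-23) = -242
Σ = -682.25
Signed area = Σ/2 = -341.125 (negative ⇒ clockwise traversal).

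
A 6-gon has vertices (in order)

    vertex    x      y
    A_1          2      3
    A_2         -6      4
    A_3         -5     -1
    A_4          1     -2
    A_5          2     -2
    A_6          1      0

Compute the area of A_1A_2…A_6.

Apply the shoelace (surveyor's) formula: 2A = Σ (x_i·y_{i+1} − x_{i+1}·y_i), indices taken mod 6.
A_1→A_2: (2)(4) − (-6)(3) = 26
A_2→A_3: (-6)(-1) − (-5)(4) = 26
A_3→A_4: (-5)(-2) − (1)(-1) = 11
A_4→A_5: (1)(-2) − (2)(-2) = 2
A_5→A_6: (2)(0) − (1)(-2) = 2
A_6→A_1: (1)(3) − (2)(0) = 3
Σ = 70
Area = |Σ|/2 = 35.

35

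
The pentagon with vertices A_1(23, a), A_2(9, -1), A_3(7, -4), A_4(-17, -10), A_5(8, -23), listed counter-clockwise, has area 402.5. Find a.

Write out the shoelace sum; only the two edges meeting at A_1 involve a:
2·Area = [(8·a − 23·(-23)) + (23·(-1) − 9·a)] + 304
       = -1·a + 810 = 805
⇒ a = 5.

5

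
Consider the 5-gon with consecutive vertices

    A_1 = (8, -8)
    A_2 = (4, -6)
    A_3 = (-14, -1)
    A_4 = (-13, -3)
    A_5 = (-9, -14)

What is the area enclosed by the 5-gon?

Cross-terms: -16, -88, 29, 155, 184  ⇒  Σ = 264
Area = |Σ|/2 = 132.

132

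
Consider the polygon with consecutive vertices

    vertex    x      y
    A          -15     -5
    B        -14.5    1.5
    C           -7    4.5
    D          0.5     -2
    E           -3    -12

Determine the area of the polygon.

157.5

Apply Gauss's area formula: 2A = Σ (x_i·y_{i+1} − x_{i+1}·y_i), indices taken mod 5.
A→B: (-15)(1.5) − (-14.5)(-5) = -95
B→C: (-14.5)(4.5) − (-7)(1.5) = -54.75
C→D: (-7)(-2) − (0.5)(4.5) = 11.75
D→E: (0.5)(-12) − (-3)(-2) = -12
E→A: (-3)(-5) − (-15)(-12) = -165
Σ = -315
Area = |Σ|/2 = 157.5.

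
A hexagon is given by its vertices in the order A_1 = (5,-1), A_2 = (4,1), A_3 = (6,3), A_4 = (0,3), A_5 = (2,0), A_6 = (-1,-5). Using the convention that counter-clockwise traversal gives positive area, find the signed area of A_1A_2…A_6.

Σ = (9) + (6) + (18) + (-6) + (-10) + (26) = 43
Signed area = Σ/2 = 21.5 (positive ⇒ counter-clockwise traversal).

21.5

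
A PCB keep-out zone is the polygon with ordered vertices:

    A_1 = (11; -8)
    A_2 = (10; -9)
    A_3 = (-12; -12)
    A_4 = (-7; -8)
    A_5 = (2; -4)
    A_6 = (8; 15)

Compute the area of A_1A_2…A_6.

179

A_1→A_2: (11)(-9) − (10)(-8) = -19
A_2→A_3: (10)(-12) − (-12)(-9) = -228
A_3→A_4: (-12)(-8) − (-7)(-12) = 12
A_4→A_5: (-7)(-4) − (2)(-8) = 44
A_5→A_6: (2)(15) − (8)(-4) = 62
A_6→A_1: (8)(-8) − (11)(15) = -229
Σ = -358
Area = |Σ|/2 = 179.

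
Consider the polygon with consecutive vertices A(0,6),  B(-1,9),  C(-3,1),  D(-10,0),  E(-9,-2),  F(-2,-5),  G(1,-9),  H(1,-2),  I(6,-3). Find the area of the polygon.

Apply the surveyor's formula: 2A = Σ (x_i·y_{i+1} − x_{i+1}·y_i), indices taken mod 9.
A→B: (0)(9) − (-1)(6) = 6
B→C: (-1)(1) − (-3)(9) = 26
C→D: (-3)(0) − (-10)(1) = 10
D→E: (-10)(-2) − (-9)(0) = 20
E→F: (-9)(-5) − (-2)(-2) = 41
F→G: (-2)(-9) − (1)(-5) = 23
G→H: (1)(-2) − (1)(-9) = 7
H→I: (1)(-3) − (6)(-2) = 9
I→A: (6)(6) − (0)(-3) = 36
Σ = 178
Area = |Σ|/2 = 89.

89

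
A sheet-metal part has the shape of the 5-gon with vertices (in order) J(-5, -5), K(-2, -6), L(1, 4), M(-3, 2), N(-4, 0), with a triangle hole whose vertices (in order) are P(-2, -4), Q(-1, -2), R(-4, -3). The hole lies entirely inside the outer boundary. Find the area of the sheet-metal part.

Outer boundary:
J→K: (-5)(-6) − (-2)(-5) = 20
K→L: (-2)(4) − (1)(-6) = -2
L→M: (1)(2) − (-3)(4) = 14
M→N: (-3)(0) − (-4)(2) = 8
N→J: (-4)(-5) − (-5)(0) = 20
Σ = 60
Area = |Σ|/2 = 30.
Hole:
Apply Gauss's area formula: 2A = Σ (x_i·y_{i+1} − x_{i+1}·y_i), indices taken mod 3.
Σ = (0) + (-5) + (10) = 5
Area = |Σ|/2 = 2.5.
Net area = 30 − 2.5 = 27.5.

27.5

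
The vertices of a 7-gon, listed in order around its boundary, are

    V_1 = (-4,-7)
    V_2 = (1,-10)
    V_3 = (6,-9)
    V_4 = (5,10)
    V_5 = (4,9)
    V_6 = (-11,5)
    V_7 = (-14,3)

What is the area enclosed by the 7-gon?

Σ = (47) + (51) + (105) + (5) + (119) + (37) + (110) = 474
Area = |Σ|/2 = 237.

237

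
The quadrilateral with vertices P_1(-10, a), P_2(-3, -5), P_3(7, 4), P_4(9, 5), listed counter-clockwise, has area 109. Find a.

The doubled signed area Σ (x_i y_{i+1} − x_{i+1} y_i) is linear in a.
With a=0 it equals 122; the coefficient of a is 12 (from the two edges through P_1).
So 12·a + 122 = 2·109 = 218 ⇒ a = 8.

8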